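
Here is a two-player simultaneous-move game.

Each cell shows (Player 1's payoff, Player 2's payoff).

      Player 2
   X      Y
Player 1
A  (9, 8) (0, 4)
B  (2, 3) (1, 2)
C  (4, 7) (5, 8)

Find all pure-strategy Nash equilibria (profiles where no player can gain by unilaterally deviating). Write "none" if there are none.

For each player, find the best response to each opponent profile; mutual best responses are the pure NE.
Player 1 against X: payoffs 9, 2, 4 → best response A.
Player 1 against Y: payoffs 0, 1, 5 → best response C.
Player 2 against A: payoffs 8, 4 → best response X.
Player 2 against B: payoffs 3, 2 → best response X.
Player 2 against C: payoffs 7, 8 → best response Y.
Mutual best responses: (A, X); (C, Y).

The pure Nash equilibria are (A, X) and (C, Y).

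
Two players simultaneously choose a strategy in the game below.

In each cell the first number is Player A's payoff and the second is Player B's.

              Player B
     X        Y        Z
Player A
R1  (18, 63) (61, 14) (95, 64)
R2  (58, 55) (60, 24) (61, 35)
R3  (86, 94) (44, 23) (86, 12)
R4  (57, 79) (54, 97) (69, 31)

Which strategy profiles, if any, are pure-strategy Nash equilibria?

Player A against X: payoffs 18, 58, 86, 57 → best response R3.
Player A against Y: payoffs 61, 60, 44, 54 → best response R1.
Player A against Z: payoffs 95, 61, 86, 69 → best response R1.
Player B against R1: payoffs 63, 14, 64 → best response Z.
Player B against R2: payoffs 55, 24, 35 → best response X.
Player B against R3: payoffs 94, 23, 12 → best response X.
Player B against R4: payoffs 79, 97, 31 → best response Y.
Mutual best responses: (R1, Z); (R3, X).

The pure Nash equilibria are (R1, Z) and (R3, X).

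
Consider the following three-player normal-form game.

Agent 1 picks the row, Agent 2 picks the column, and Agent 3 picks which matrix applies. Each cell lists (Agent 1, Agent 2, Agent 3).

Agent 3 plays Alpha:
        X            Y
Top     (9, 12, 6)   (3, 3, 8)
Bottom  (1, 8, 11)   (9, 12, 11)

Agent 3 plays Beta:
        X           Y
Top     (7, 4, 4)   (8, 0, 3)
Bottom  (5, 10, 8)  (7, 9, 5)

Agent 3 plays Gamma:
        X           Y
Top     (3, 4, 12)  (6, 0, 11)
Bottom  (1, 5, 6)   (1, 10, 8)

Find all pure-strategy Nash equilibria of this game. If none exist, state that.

Pure-strategy Nash equilibria: (Top, X, Gamma) and (Bottom, Y, Alpha)

Mark each player's best response to every combination of opponents' strategies; a profile where every player is best-responding is a pure Nash equilibrium.
Agent 1 against (X, Alpha): payoffs 9, 1 → best response Top.
Agent 1 against (X, Beta): payoffs 7, 5 → best response Top.
Agent 1 against (X, Gamma): payoffs 3, 1 → best response Top.
Agent 1 against (Y, Alpha): payoffs 3, 9 → best response Bottom.
Agent 1 against (Y, Beta): payoffs 8, 7 → best response Top.
Agent 1 against (Y, Gamma): payoffs 6, 1 → best response Top.
Agent 2 against (Top, Alpha): payoffs 12, 3 → best response X.
Agent 2 against (Top, Beta): payoffs 4, 0 → best response X.
Agent 2 against (Top, Gamma): payoffs 4, 0 → best response X.
Agent 2 against (Bottom, Alpha): payoffs 8, 12 → best response Y.
Agent 2 against (Bottom, Beta): payoffs 10, 9 → best response X.
Agent 2 against (Bottom, Gamma): payoffs 5, 10 → best response Y.
Agent 3 against (Top, X): payoffs 6, 4, 12 → best response Gamma.
Agent 3 against (Top, Y): payoffs 8, 3, 11 → best response Gamma.
Agent 3 against (Bottom, X): payoffs 11, 8, 6 → best response Alpha.
Agent 3 against (Bottom, Y): payoffs 11, 5, 8 → best response Alpha.
Mutual best responses: (Top, X, Gamma); (Bottom, Y, Alpha).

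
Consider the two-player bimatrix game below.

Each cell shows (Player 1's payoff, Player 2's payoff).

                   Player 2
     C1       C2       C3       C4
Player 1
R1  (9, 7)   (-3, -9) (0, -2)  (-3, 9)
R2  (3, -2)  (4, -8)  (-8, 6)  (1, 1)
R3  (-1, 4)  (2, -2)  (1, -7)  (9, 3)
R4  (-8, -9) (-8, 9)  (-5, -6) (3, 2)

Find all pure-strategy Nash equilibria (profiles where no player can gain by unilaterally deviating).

(R1, C1): Player 2 can switch to C4 (7 → 9). Not NE.
(R1, C2): Player 1 can switch to R2 (-3 → 4). Not NE.
(R1, C3): Player 1 can switch to R3 (0 → 1). Not NE.
(R1, C4): Player 1 can switch to R2 (-3 → 1). Not NE.
(R2, C1): Player 1 can switch to R1 (3 → 9). Not NE.
(R2, C2): Player 2 can switch to C1 (-8 → -2). Not NE.
(The remaining 10 profiles each have a profitable deviation by the same check.)

No pure-strategy Nash equilibrium.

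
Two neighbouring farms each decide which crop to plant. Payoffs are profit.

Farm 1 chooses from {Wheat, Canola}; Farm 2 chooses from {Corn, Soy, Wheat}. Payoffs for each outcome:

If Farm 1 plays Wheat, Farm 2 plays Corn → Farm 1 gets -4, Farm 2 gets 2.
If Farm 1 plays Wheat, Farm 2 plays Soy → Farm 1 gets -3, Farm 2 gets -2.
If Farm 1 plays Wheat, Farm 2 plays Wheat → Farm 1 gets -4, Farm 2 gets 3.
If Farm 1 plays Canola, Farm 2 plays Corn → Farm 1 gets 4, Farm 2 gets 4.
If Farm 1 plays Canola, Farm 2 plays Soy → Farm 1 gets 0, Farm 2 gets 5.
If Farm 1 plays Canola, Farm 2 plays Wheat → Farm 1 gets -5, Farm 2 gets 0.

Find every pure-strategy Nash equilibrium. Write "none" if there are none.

The pure Nash equilibria are (Wheat, Wheat); (Canola, Soy).

Farm 1 against Corn: payoffs -4, 4 → best response Canola.
Farm 1 against Soy: payoffs -3, 0 → best response Canola.
Farm 1 against Wheat: payoffs -4, -5 → best response Wheat.
Farm 2 against Wheat: payoffs 2, -2, 3 → best response Wheat.
Farm 2 against Canola: payoffs 4, 5, 0 → best response Soy.
Mutual best responses: (Wheat, Wheat); (Canola, Soy).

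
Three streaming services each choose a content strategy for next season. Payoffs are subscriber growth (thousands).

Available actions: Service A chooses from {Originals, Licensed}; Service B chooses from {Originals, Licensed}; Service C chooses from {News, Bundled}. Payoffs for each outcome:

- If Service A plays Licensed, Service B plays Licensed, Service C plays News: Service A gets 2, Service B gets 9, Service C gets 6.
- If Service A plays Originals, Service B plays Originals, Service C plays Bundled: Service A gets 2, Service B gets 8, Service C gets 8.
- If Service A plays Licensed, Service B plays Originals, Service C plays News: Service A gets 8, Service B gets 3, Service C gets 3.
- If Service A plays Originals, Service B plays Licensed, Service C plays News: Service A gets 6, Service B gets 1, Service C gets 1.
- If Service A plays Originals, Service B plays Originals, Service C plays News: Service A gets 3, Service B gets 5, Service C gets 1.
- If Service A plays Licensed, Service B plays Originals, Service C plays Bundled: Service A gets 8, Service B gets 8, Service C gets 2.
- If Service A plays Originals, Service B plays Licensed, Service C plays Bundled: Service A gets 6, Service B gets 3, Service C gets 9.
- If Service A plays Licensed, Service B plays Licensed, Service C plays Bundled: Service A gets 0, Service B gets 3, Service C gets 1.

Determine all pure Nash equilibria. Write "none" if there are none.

Mark each player's best response to every combination of opponents' strategies; a profile where every player is best-responding is a pure Nash equilibrium.
Service A against (Originals, News): payoffs 3, 8 → best response Licensed.
Service A against (Originals, Bundled): payoffs 2, 8 → best response Licensed.
Service A against (Licensed, News): payoffs 6, 2 → best response Originals.
Service A against (Licensed, Bundled): payoffs 6, 0 → best response Originals.
Service B against (Originals, News): payoffs 5, 1 → best response Originals.
Service B against (Originals, Bundled): payoffs 8, 3 → best response Originals.
Service B against (Licensed, News): payoffs 3, 9 → best response Licensed.
Service B against (Licensed, Bundled): payoffs 8, 3 → best response Originals.
Service C against (Originals, Originals): payoffs 1, 8 → best response Bundled.
Service C against (Originals, Licensed): payoffs 1, 9 → best response Bundled.
Service C against (Licensed, Originals): payoffs 3, 2 → best response News.
Service C against (Licensed, Licensed): payoffs 6, 1 → best response News.
No profile is a mutual best response for all players.

There is no pure-strategy Nash equilibrium.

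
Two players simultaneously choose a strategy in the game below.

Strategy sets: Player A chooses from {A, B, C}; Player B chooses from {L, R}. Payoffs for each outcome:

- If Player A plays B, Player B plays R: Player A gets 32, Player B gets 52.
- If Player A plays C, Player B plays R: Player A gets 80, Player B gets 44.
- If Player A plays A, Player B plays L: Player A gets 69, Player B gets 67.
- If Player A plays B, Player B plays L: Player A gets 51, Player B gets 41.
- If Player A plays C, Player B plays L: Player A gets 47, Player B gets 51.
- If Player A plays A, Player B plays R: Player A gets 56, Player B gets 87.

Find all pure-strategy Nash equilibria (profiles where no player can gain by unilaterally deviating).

There is no pure-strategy Nash equilibrium.

Player A against L: payoffs 69, 51, 47 → best response A.
Player A against R: payoffs 56, 32, 80 → best response C.
Player B against A: payoffs 67, 87 → best response R.
Player B against B: payoffs 41, 52 → best response R.
Player B against C: payoffs 51, 44 → best response L.
No profile is a mutual best response for all players.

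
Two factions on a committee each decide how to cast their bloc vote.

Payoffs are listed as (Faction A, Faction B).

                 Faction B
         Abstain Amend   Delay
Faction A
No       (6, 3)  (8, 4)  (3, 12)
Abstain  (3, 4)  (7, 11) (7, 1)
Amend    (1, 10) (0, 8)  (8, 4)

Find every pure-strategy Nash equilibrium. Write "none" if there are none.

This game has no pure Nash equilibrium.

Faction A against Abstain: payoffs 6, 3, 1 → best response No.
Faction A against Amend: payoffs 8, 7, 0 → best response No.
Faction A against Delay: payoffs 3, 7, 8 → best response Amend.
Faction B against No: payoffs 3, 4, 12 → best response Delay.
Faction B against Abstain: payoffs 4, 11, 1 → best response Amend.
Faction B against Amend: payoffs 10, 8, 4 → best response Abstain.
No profile is a mutual best response for all players.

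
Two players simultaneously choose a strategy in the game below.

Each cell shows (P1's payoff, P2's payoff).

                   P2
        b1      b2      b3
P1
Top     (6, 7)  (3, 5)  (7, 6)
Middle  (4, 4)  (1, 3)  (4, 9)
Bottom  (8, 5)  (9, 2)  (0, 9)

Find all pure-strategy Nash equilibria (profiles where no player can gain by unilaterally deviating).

There is no pure-strategy Nash equilibrium.

Check each profile: it is a Nash equilibrium iff no player can strictly gain by switching unilaterally.
(Top, b1): P1 can switch to Bottom (6 → 8). Not NE.
(Top, b2): P1 can switch to Bottom (3 → 9). Not NE.
(Top, b3): P2 can switch to b1 (6 → 7). Not NE.
(Middle, b1): P1 can switch to Top (4 → 6). Not NE.
(Middle, b2): P1 can switch to Top (1 → 3). Not NE.
(Middle, b3): P1 can switch to Top (4 → 7). Not NE.
(Bottom, b1): P2 can switch to b3 (5 → 9). Not NE.
(Bottom, b2): P2 can switch to b1 (2 → 5). Not NE.
(Bottom, b3): P1 can switch to Top (0 → 7). Not NE.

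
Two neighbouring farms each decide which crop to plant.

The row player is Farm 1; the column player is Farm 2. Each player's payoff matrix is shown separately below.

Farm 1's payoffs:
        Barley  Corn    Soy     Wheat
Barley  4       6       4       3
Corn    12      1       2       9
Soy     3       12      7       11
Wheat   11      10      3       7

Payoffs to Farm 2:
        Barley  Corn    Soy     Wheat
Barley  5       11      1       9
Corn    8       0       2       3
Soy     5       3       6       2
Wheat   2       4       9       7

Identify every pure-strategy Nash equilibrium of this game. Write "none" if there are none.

Pure-strategy Nash equilibria: (Corn, Barley) and (Soy, Soy)

Farm 1 against Barley: payoffs 4, 12, 3, 11 → best response Corn.
Farm 1 against Corn: payoffs 6, 1, 12, 10 → best response Soy.
Farm 1 against Soy: payoffs 4, 2, 7, 3 → best response Soy.
Farm 1 against Wheat: payoffs 3, 9, 11, 7 → best response Soy.
Farm 2 against Barley: payoffs 5, 11, 1, 9 → best response Corn.
Farm 2 against Corn: payoffs 8, 0, 2, 3 → best response Barley.
Farm 2 against Soy: payoffs 5, 3, 6, 2 → best response Soy.
Farm 2 against Wheat: payoffs 2, 4, 9, 7 → best response Soy.
Mutual best responses: (Corn, Barley); (Soy, Soy).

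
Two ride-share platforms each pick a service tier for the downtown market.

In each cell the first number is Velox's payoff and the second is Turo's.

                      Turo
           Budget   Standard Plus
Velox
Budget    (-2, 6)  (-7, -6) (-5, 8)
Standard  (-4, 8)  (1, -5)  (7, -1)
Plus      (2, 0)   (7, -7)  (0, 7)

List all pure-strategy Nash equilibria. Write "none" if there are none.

(Budget, Budget): Velox can switch to Plus (-2 → 2). Not NE.
(Budget, Standard): Velox can switch to Standard (-7 → 1). Not NE.
(Budget, Plus): Velox can switch to Standard (-5 → 7). Not NE.
(Standard, Budget): Velox can switch to Budget (-4 → -2). Not NE.
(Standard, Standard): Velox can switch to Plus (1 → 7). Not NE.
(Standard, Plus): Turo can switch to Budget (-1 → 8). Not NE.
(Plus, Budget): Turo can switch to Plus (0 → 7). Not NE.
(Plus, Standard): Turo can switch to Budget (-7 → 0). Not NE.
(Plus, Plus): Velox can switch to Standard (0 → 7). Not NE.

No pure-strategy Nash equilibrium.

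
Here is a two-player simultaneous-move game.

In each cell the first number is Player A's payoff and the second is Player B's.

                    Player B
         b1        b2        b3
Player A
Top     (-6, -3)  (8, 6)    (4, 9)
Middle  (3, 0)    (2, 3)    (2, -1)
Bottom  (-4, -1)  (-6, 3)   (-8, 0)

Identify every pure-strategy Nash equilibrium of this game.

Player A against b1: payoffs -6, 3, -4 → best response Middle.
Player A against b2: payoffs 8, 2, -6 → best response Top.
Player A against b3: payoffs 4, 2, -8 → best response Top.
Player B against Top: payoffs -3, 6, 9 → best response b3.
Player B against Middle: payoffs 0, 3, -1 → best response b2.
Player B against Bottom: payoffs -1, 3, 0 → best response b2.
Mutual best responses: (Top, b3).

(Top, b3)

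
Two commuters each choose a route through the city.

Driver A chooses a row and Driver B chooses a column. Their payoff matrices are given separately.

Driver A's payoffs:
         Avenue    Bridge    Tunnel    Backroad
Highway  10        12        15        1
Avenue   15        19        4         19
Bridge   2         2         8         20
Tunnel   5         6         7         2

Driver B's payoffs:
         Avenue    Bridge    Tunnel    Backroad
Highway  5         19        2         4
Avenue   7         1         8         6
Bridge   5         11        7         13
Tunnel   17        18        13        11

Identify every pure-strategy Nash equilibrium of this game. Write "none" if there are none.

The unique pure-strategy Nash equilibrium is (Bridge, Backroad).

(Highway, Avenue): Driver A can switch to Avenue (10 → 15). Not NE.
(Highway, Bridge): Driver A can switch to Avenue (12 → 19). Not NE.
(Highway, Tunnel): Driver B can switch to Avenue (2 → 5). Not NE.
(Highway, Backroad): Driver A can switch to Avenue (1 → 19). Not NE.
(Avenue, Avenue): Driver B can switch to Tunnel (7 → 8). Not NE.
(Avenue, Bridge): Driver B can switch to Avenue (1 → 7). Not NE.
(Bridge, Backroad): Driver A gets 20, best alternative 19; Driver B gets 13, best alternative 11. No profitable deviation — NE.
(The remaining 9 profiles each have a profitable deviation by the same check.)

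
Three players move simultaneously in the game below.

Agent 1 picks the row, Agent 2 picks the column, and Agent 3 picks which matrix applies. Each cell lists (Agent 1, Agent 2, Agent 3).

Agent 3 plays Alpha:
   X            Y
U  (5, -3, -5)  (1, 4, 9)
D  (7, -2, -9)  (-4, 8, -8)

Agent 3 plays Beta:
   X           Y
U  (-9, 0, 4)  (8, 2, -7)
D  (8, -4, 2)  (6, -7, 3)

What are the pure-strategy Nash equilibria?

For each strategy profile, look for a profitable unilateral deviation.
(U, X, Alpha): Agent 1 can switch to D (5 → 7). Not NE.
(U, X, Beta): Agent 1 can switch to D (-9 → 8). Not NE.
(U, Y, Alpha): Agent 1 gets 1, best alternative -4; Agent 2 gets 4, best alternative -3; Agent 3 gets 9, best alternative -7. No profitable deviation — NE.
(U, Y, Beta): Agent 3 can switch to Alpha (-7 → 9). Not NE.
(D, X, Alpha): Agent 2 can switch to Y (-2 → 8). Not NE.
(D, X, Beta): Agent 1 gets 8, best alternative -9; Agent 2 gets -4, best alternative -7; Agent 3 gets 2, best alternative -9. No profitable deviation — NE.
(D, Y, Alpha): Agent 1 can switch to U (-4 → 1). Not NE.
(D, Y, Beta): Agent 1 can switch to U (6 → 8). Not NE.

The pure Nash equilibria are (U, Y, Alpha) and (D, X, Beta).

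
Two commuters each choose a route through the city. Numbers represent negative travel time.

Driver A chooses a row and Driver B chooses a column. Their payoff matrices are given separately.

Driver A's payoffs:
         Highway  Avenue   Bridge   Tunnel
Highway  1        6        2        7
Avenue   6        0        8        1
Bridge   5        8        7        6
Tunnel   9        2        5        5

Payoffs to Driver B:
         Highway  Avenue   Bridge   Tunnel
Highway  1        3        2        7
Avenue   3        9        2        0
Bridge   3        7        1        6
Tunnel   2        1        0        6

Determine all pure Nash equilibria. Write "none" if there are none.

The pure Nash equilibria are (Highway, Tunnel) and (Bridge, Avenue).

Driver A against Highway: payoffs 1, 6, 5, 9 → best response Tunnel.
Driver A against Avenue: payoffs 6, 0, 8, 2 → best response Bridge.
Driver A against Bridge: payoffs 2, 8, 7, 5 → best response Avenue.
Driver A against Tunnel: payoffs 7, 1, 6, 5 → best response Highway.
Driver B against Highway: payoffs 1, 3, 2, 7 → best response Tunnel.
Driver B against Avenue: payoffs 3, 9, 2, 0 → best response Avenue.
Driver B against Bridge: payoffs 3, 7, 1, 6 → best response Avenue.
Driver B against Tunnel: payoffs 2, 1, 0, 6 → best response Tunnel.
Mutual best responses: (Highway, Tunnel); (Bridge, Avenue).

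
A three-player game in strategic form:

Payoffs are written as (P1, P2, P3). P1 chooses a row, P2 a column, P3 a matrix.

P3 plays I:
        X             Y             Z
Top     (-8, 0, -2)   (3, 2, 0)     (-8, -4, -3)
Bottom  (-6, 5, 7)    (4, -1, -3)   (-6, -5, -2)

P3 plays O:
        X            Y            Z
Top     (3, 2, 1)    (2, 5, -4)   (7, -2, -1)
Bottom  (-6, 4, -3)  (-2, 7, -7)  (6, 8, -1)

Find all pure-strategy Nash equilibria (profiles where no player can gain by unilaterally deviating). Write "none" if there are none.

Pure NE: (Bottom, X, I)

(Top, X, I): P1 can switch to Bottom (-8 → -6). Not NE.
(Top, X, O): P2 can switch to Y (2 → 5). Not NE.
(Top, Y, I): P1 can switch to Bottom (3 → 4). Not NE.
(Top, Y, O): P3 can switch to I (-4 → 0). Not NE.
(Top, Z, I): P1 can switch to Bottom (-8 → -6). Not NE.
(Top, Z, O): P2 can switch to X (-2 → 2). Not NE.
(Bottom, X, I): P1 gets -6, best alternative -8; P2 gets 5, best alternative -1; P3 gets 7, best alternative -3. No profitable deviation — NE.
(Bottom, X, O): P1 can switch to Top (-6 → 3). Not NE.
(Bottom, Y, I): P2 can switch to X (-1 → 5). Not NE.
(Bottom, Y, O): P1 can switch to Top (-2 → 2). Not NE.
(Bottom, Z, I): P2 can switch to X (-5 → 5). Not NE.
(The remaining 1 profile has a profitable deviation by the same check.)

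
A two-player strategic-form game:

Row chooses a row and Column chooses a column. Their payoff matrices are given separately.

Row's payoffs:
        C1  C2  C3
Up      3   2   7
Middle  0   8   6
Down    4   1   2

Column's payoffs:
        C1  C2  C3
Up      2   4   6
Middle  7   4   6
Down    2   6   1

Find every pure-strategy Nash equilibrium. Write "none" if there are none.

Row against C1: payoffs 3, 0, 4 → best response Down.
Row against C2: payoffs 2, 8, 1 → best response Middle.
Row against C3: payoffs 7, 6, 2 → best response Up.
Column against Up: payoffs 2, 4, 6 → best response C3.
Column against Middle: payoffs 7, 4, 6 → best response C1.
Column against Down: payoffs 2, 6, 1 → best response C2.
Mutual best responses: (Up, C3).

The unique pure-strategy Nash equilibrium is (Up, C3).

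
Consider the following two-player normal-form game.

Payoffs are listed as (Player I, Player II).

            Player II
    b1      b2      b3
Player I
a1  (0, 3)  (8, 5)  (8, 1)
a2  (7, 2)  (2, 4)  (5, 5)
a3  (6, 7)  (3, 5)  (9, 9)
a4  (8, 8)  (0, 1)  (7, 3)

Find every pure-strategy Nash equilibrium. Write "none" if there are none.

Pure-strategy Nash equilibria: (a1, b2), (a3, b3), (a4, b1)

(a1, b1): Player I can switch to a2 (0 → 7). Not NE.
(a1, b2): Player I gets 8, best alternative 3; Player II gets 5, best alternative 3. No profitable deviation — NE.
(a1, b3): Player I can switch to a3 (8 → 9). Not NE.
(a2, b1): Player I can switch to a4 (7 → 8). Not NE.
(a2, b2): Player I can switch to a1 (2 → 8). Not NE.
(a2, b3): Player I can switch to a1 (5 → 8). Not NE.
(a3, b1): Player I can switch to a2 (6 → 7). Not NE.
(a3, b2): Player I can switch to a1 (3 → 8). Not NE.
(a3, b3): Player I gets 9, best alternative 8; Player II gets 9, best alternative 7. No profitable deviation — NE.
(a4, b1): Player I gets 8, best alternative 7; Player II gets 8, best alternative 3. No profitable deviation — NE.
(a4, b2): Player I can switch to a1 (0 → 8). Not NE.
(a4, b3): Player I can switch to a1 (7 → 8). Not NE.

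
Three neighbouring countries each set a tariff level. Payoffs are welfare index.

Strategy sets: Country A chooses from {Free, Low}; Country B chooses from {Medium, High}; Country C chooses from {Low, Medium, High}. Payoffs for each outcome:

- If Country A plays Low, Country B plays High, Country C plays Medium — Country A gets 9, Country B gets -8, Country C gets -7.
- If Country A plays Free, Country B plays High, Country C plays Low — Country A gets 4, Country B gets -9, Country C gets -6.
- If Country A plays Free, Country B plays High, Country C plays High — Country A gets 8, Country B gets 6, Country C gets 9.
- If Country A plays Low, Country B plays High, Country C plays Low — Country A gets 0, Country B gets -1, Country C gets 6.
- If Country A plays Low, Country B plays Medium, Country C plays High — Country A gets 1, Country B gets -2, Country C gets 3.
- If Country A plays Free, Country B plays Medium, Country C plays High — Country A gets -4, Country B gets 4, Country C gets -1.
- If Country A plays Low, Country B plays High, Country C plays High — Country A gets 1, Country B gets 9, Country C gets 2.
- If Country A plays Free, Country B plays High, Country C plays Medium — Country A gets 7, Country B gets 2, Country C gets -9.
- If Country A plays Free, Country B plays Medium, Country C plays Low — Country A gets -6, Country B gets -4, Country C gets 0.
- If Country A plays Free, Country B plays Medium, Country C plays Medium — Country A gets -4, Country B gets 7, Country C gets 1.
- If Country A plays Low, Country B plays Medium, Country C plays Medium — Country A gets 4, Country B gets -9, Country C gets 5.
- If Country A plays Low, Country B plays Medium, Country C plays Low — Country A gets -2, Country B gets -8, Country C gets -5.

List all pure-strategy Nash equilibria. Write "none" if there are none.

The unique pure-strategy Nash equilibrium is (Free, High, High).

(Free, Medium, Low): Country A can switch to Low (-6 → -2). Not NE.
(Free, Medium, Medium): Country A can switch to Low (-4 → 4). Not NE.
(Free, Medium, High): Country A can switch to Low (-4 → 1). Not NE.
(Free, High, Low): Country B can switch to Medium (-9 → -4). Not NE.
(Free, High, Medium): Country A can switch to Low (7 → 9). Not NE.
(Free, High, High): Country A gets 8, best alternative 1; Country B gets 6, best alternative 4; Country C gets 9, best alternative -6. No profitable deviation — NE.
(Low, Medium, Low): Country B can switch to High (-8 → -1). Not NE.
(Low, Medium, Medium): Country B can switch to High (-9 → -8). Not NE.
(Low, Medium, High): Country B can switch to High (-2 → 9). Not NE.
(Low, High, Low): Country A can switch to Free (0 → 4). Not NE.
(Low, High, Medium): Country C can switch to Low (-7 → 6). Not NE.
(Low, High, High): Country A can switch to Free (1 → 8). Not NE.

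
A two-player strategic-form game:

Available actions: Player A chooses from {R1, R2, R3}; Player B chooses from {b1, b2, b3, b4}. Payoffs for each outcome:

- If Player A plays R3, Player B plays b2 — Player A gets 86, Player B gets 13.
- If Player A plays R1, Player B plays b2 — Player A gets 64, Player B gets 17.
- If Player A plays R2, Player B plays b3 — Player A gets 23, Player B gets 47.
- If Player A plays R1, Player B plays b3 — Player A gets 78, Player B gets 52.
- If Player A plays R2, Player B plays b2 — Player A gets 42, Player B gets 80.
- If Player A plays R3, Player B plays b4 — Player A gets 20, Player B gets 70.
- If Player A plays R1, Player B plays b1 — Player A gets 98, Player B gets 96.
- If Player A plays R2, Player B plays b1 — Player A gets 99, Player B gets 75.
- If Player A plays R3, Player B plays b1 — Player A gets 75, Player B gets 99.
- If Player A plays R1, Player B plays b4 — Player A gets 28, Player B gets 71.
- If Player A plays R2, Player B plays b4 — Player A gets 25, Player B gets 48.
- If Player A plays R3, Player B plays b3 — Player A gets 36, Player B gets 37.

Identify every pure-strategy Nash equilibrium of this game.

Player A against b1: payoffs 98, 99, 75 → best response R2.
Player A against b2: payoffs 64, 42, 86 → best response R3.
Player A against b3: payoffs 78, 23, 36 → best response R1.
Player A against b4: payoffs 28, 25, 20 → best response R1.
Player B against R1: payoffs 96, 17, 52, 71 → best response b1.
Player B against R2: payoffs 75, 80, 47, 48 → best response b2.
Player B against R3: payoffs 99, 13, 37, 70 → best response b1.
No profile is a mutual best response for all players.

There is no pure-strategy Nash equilibrium.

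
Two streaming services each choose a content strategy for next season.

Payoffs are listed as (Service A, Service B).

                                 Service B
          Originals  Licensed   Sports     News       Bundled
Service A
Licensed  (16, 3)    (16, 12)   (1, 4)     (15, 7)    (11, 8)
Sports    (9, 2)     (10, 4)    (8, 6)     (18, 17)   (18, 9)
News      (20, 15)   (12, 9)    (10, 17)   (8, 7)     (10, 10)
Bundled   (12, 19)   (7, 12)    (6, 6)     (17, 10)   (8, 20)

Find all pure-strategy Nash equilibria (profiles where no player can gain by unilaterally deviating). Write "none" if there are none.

(Licensed, Licensed) and (Sports, News) and (News, Sports)

Service A against Originals: payoffs 16, 9, 20, 12 → best response News.
Service A against Licensed: payoffs 16, 10, 12, 7 → best response Licensed.
Service A against Sports: payoffs 1, 8, 10, 6 → best response News.
Service A against News: payoffs 15, 18, 8, 17 → best response Sports.
Service A against Bundled: payoffs 11, 18, 10, 8 → best response Sports.
Service B against Licensed: payoffs 3, 12, 4, 7, 8 → best response Licensed.
Service B against Sports: payoffs 2, 4, 6, 17, 9 → best response News.
Service B against News: payoffs 15, 9, 17, 7, 10 → best response Sports.
Service B against Bundled: payoffs 19, 12, 6, 10, 20 → best response Bundled.
Mutual best responses: (Licensed, Licensed); (Sports, News); (News, Sports).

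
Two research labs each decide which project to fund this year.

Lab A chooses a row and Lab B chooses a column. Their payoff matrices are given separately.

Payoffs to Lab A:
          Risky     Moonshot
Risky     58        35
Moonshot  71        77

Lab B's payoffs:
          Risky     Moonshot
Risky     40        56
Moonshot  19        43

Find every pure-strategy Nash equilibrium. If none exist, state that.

(Moonshot, Moonshot)

For each player, find the best response to each opponent profile; mutual best responses are the pure NE.
Lab A against Risky: payoffs 58, 71 → best response Moonshot.
Lab A against Moonshot: payoffs 35, 77 → best response Moonshot.
Lab B against Risky: payoffs 40, 56 → best response Moonshot.
Lab B against Moonshot: payoffs 19, 43 → best response Moonshot.
Mutual best responses: (Moonshot, Moonshot).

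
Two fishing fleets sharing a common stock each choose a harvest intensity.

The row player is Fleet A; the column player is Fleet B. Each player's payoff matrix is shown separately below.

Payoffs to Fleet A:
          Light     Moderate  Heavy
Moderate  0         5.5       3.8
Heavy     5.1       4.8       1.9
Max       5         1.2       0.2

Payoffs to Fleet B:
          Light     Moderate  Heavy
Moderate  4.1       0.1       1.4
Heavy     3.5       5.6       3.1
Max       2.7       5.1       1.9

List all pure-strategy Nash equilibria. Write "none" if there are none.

none

For each strategy profile, look for a profitable unilateral deviation.
(Moderate, Light): Fleet A can switch to Heavy (0 → 5.1). Not NE.
(Moderate, Moderate): Fleet B can switch to Light (0.1 → 4.1). Not NE.
(Moderate, Heavy): Fleet B can switch to Light (1.4 → 4.1). Not NE.
(Heavy, Light): Fleet B can switch to Moderate (3.5 → 5.6). Not NE.
(Heavy, Moderate): Fleet A can switch to Moderate (4.8 → 5.5). Not NE.
(Heavy, Heavy): Fleet A can switch to Moderate (1.9 → 3.8). Not NE.
(Max, Light): Fleet A can switch to Heavy (5 → 5.1). Not NE.
(Max, Moderate): Fleet A can switch to Moderate (1.2 → 5.5). Not NE.
(Max, Heavy): Fleet A can switch to Moderate (0.2 → 3.8). Not NE.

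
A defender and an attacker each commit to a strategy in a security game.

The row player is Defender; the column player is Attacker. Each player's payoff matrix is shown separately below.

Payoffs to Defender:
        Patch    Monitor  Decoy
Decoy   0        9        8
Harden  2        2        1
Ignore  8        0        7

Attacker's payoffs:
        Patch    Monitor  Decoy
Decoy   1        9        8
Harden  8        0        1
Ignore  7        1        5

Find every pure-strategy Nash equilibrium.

(Decoy, Patch): Defender can switch to Harden (0 → 2). Not NE.
(Decoy, Monitor): Defender gets 9, best alternative 2; Attacker gets 9, best alternative 8. No profitable deviation — NE.
(Decoy, Decoy): Attacker can switch to Monitor (8 → 9). Not NE.
(Harden, Patch): Defender can switch to Ignore (2 → 8). Not NE.
(Harden, Monitor): Defender can switch to Decoy (2 → 9). Not NE.
(Harden, Decoy): Defender can switch to Decoy (1 → 8). Not NE.
(Ignore, Patch): Defender gets 8, best alternative 2; Attacker gets 7, best alternative 5. No profitable deviation — NE.
(Ignore, Monitor): Defender can switch to Decoy (0 → 9). Not NE.
(Ignore, Decoy): Defender can switch to Decoy (7 → 8). Not NE.

Pure-strategy Nash equilibria: (Decoy, Monitor); (Ignore, Patch)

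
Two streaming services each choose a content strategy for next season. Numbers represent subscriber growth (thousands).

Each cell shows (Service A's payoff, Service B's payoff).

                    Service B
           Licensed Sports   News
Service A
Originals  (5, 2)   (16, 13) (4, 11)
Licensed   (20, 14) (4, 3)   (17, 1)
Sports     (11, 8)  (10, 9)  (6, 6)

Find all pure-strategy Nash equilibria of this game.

(Originals, Sports), (Licensed, Licensed)

Mark each player's best response to every combination of opponents' strategies; a profile where every player is best-responding is a pure Nash equilibrium.
Service A against Licensed: payoffs 5, 20, 11 → best response Licensed.
Service A against Sports: payoffs 16, 4, 10 → best response Originals.
Service A against News: payoffs 4, 17, 6 → best response Licensed.
Service B against Originals: payoffs 2, 13, 11 → best response Sports.
Service B against Licensed: payoffs 14, 3, 1 → best response Licensed.
Service B against Sports: payoffs 8, 9, 6 → best response Sports.
Mutual best responses: (Originals, Sports); (Licensed, Licensed).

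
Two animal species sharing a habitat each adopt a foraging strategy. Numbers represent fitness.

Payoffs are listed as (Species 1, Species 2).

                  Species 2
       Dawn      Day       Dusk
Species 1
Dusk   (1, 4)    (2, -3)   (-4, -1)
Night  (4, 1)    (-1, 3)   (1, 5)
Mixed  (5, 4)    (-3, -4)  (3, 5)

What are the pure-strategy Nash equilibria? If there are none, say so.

Mark each player's best response to every combination of opponents' strategies; a profile where every player is best-responding is a pure Nash equilibrium.
Species 1 against Dawn: payoffs 1, 4, 5 → best response Mixed.
Species 1 against Day: payoffs 2, -1, -3 → best response Dusk.
Species 1 against Dusk: payoffs -4, 1, 3 → best response Mixed.
Species 2 against Dusk: payoffs 4, -3, -1 → best response Dawn.
Species 2 against Night: payoffs 1, 3, 5 → best response Dusk.
Species 2 against Mixed: payoffs 4, -4, 5 → best response Dusk.
Mutual best responses: (Mixed, Dusk).

Pure NE: (Mixed, Dusk)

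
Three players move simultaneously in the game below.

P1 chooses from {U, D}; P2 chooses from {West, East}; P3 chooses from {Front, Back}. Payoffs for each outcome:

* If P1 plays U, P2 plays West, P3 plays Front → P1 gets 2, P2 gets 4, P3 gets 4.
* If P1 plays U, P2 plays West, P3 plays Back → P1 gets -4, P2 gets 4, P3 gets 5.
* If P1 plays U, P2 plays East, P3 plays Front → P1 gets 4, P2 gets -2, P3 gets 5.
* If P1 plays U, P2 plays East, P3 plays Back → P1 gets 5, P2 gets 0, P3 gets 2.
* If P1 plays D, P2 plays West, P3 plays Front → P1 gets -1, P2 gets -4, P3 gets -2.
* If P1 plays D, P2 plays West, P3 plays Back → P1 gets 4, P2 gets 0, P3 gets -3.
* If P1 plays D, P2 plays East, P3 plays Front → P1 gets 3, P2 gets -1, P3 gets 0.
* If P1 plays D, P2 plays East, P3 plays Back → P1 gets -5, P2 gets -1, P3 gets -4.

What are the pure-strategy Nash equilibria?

No pure-strategy Nash equilibrium.

Check each profile: it is a Nash equilibrium iff no player can strictly gain by switching unilaterally.
(U, West, Front): P3 can switch to Back (4 → 5). Not NE.
(U, West, Back): P1 can switch to D (-4 → 4). Not NE.
(U, East, Front): P2 can switch to West (-2 → 4). Not NE.
(U, East, Back): P2 can switch to West (0 → 4). Not NE.
(D, West, Front): P1 can switch to U (-1 → 2). Not NE.
(D, West, Back): P3 can switch to Front (-3 → -2). Not NE.
(D, East, Front): P1 can switch to U (3 → 4). Not NE.
(D, East, Back): P1 can switch to U (-5 → 5). Not NE.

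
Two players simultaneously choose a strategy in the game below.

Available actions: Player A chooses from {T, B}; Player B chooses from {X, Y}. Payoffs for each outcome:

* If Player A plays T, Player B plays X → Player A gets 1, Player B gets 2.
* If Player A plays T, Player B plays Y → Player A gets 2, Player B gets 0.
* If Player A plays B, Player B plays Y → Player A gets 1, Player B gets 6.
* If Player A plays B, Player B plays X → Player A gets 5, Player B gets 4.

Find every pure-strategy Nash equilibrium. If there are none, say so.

none

For each player, find the best response to each opponent profile; mutual best responses are the pure NE.
Player A against X: payoffs 1, 5 → best response B.
Player A against Y: payoffs 2, 1 → best response T.
Player B against T: payoffs 2, 0 → best response X.
Player B against B: payoffs 4, 6 → best response Y.
No profile is a mutual best response for all players.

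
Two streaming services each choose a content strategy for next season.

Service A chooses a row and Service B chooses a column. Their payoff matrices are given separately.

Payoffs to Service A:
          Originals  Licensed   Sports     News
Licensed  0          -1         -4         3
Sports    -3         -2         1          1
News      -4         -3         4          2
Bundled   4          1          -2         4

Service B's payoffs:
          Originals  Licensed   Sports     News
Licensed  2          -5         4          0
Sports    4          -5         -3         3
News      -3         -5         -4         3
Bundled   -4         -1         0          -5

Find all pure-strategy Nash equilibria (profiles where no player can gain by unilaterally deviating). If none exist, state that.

This game has no pure Nash equilibrium.

Service A against Originals: payoffs 0, -3, -4, 4 → best response Bundled.
Service A against Licensed: payoffs -1, -2, -3, 1 → best response Bundled.
Service A against Sports: payoffs -4, 1, 4, -2 → best response News.
Service A against News: payoffs 3, 1, 2, 4 → best response Bundled.
Service B against Licensed: payoffs 2, -5, 4, 0 → best response Sports.
Service B against Sports: payoffs 4, -5, -3, 3 → best response Originals.
Service B against News: payoffs -3, -5, -4, 3 → best response News.
Service B against Bundled: payoffs -4, -1, 0, -5 → best response Sports.
No profile is a mutual best response for all players.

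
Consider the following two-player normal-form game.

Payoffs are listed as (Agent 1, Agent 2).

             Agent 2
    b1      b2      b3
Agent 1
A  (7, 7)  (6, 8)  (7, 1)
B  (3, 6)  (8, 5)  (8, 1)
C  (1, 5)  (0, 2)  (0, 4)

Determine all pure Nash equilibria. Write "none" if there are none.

(A, b1): Agent 2 can switch to b2 (7 → 8). Not NE.
(A, b2): Agent 1 can switch to B (6 → 8). Not NE.
(A, b3): Agent 1 can switch to B (7 → 8). Not NE.
(B, b1): Agent 1 can switch to A (3 → 7). Not NE.
(B, b2): Agent 2 can switch to b1 (5 → 6). Not NE.
(B, b3): Agent 2 can switch to b1 (1 → 6). Not NE.
(C, b1): Agent 1 can switch to A (1 → 7). Not NE.
(C, b2): Agent 1 can switch to A (0 → 6). Not NE.
(C, b3): Agent 1 can switch to A (0 → 7). Not NE.

No pure-strategy Nash equilibrium.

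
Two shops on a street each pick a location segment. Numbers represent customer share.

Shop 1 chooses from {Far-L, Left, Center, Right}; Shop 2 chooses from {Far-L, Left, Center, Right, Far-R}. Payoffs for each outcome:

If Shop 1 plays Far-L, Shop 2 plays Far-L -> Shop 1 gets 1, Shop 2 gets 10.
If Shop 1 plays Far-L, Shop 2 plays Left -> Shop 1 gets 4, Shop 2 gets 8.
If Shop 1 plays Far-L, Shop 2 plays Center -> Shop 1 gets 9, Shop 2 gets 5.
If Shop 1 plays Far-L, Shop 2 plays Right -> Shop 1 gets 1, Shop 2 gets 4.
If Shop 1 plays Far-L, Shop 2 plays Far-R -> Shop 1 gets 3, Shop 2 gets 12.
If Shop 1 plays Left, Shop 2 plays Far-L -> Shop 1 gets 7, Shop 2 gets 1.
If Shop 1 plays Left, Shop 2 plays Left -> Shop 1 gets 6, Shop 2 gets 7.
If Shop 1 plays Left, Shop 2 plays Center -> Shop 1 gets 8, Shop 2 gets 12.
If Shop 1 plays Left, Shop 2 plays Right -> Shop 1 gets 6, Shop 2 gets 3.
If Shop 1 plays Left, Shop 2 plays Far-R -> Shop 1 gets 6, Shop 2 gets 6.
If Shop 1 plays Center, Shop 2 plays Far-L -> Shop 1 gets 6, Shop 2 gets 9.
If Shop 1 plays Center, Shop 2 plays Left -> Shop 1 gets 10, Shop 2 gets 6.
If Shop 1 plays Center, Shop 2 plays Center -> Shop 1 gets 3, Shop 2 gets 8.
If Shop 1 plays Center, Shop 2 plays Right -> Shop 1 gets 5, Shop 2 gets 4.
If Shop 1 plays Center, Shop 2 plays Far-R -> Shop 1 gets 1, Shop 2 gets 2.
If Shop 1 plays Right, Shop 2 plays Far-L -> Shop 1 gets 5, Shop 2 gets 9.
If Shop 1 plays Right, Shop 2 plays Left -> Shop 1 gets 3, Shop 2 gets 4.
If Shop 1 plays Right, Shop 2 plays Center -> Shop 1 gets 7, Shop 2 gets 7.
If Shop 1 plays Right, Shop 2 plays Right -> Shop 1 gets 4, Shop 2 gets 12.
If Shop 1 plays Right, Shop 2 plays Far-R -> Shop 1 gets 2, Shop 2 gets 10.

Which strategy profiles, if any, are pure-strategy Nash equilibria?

(Far-L, Far-L): Shop 1 can switch to Left (1 → 7). Not NE.
(Far-L, Left): Shop 1 can switch to Left (4 → 6). Not NE.
(Far-L, Center): Shop 2 can switch to Far-L (5 → 10). Not NE.
(Far-L, Right): Shop 1 can switch to Left (1 → 6). Not NE.
(Far-L, Far-R): Shop 1 can switch to Left (3 → 6). Not NE.
(Left, Far-L): Shop 2 can switch to Left (1 → 7). Not NE.
(Left, Left): Shop 1 can switch to Center (6 → 10). Not NE.
(Left, Center): Shop 1 can switch to Far-L (8 → 9). Not NE.
(The remaining 12 profiles each have a profitable deviation by the same check.)

none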